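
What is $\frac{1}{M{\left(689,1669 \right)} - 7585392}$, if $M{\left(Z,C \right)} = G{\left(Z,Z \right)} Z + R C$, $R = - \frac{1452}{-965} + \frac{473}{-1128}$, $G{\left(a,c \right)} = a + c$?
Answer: $- \frac{1088520}{7221392519041} \approx -1.5074 \cdot 10^{-7}$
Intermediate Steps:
$R = \frac{1181411}{1088520}$ ($R = \left(-1452\right) \left(- \frac{1}{965}\right) + 473 \left(- \frac{1}{1128}\right) = \frac{1452}{965} - \frac{473}{1128} = \frac{1181411}{1088520} \approx 1.0853$)
$M{\left(Z,C \right)} = 2 Z^{2} + \frac{1181411 C}{1088520}$ ($M{\left(Z,C \right)} = \left(Z + Z\right) Z + \frac{1181411 C}{1088520} = 2 Z Z + \frac{1181411 C}{1088520} = 2 Z^{2} + \frac{1181411 C}{1088520}$)
$\frac{1}{M{\left(689,1669 \right)} - 7585392} = \frac{1}{\left(2 \cdot 689^{2} + \frac{1181411}{1088520} \cdot 1669\right) - 7585392} = \frac{1}{\left(2 \cdot 474721 + \frac{1971774959}{1088520}\right) - 7585392} = \frac{1}{\left(949442 + \frac{1971774959}{1088520}\right) - 7585392} = \frac{1}{\frac{1035458380799}{1088520} - 7585392} = \frac{1}{- \frac{7221392519041}{1088520}} = - \frac{1088520}{7221392519041}$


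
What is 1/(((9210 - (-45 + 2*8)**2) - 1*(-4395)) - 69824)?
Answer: -1/57060 ≈ -1.7525e-5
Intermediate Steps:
1/(((9210 - (-45 + 2*8)**2) - 1*(-4395)) - 69824) = 1/(((9210 - (-45 + 16)**2) + 4395) - 69824) = 1/(((9210 - 1*(-29)**2) + 4395) - 69824) = 1/(((9210 - 1*841) + 4395) - 69824) = 1/(((9210 - 841) + 4395) - 69824) = 1/((8369 + 4395) - 69824) = 1/(12764 - 69824) = 1/(-57060) = -1/57060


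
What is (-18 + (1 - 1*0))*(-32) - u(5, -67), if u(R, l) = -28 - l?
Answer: 505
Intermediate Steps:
(-18 + (1 - 1*0))*(-32) - u(5, -67) = (-18 + (1 - 1*0))*(-32) - (-28 - 1*(-67)) = (-18 + (1 + 0))*(-32) - (-28 + 67) = (-18 + 1)*(-32) - 1*39 = -17*(-32) - 39 = 544 - 39 = 505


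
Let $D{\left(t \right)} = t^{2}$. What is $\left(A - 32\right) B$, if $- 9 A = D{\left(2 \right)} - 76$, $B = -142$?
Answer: $3408$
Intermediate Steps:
$A = 8$ ($A = - \frac{2^{2} - 76}{9} = - \frac{4 - 76}{9} = \left(- \frac{1}{9}\right) \left(-72\right) = 8$)
$\left(A - 32\right) B = \left(8 - 32\right) \left(-142\right) = \left(-24\right) \left(-142\right) = 3408$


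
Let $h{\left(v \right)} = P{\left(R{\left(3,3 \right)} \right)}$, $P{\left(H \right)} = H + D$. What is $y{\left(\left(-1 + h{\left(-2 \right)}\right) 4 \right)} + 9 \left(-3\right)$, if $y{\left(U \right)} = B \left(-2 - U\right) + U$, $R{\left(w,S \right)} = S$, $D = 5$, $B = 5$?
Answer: $-149$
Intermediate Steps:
$P{\left(H \right)} = 5 + H$ ($P{\left(H \right)} = H + 5 = 5 + H$)
$h{\left(v \right)} = 8$ ($h{\left(v \right)} = 5 + 3 = 8$)
$y{\left(U \right)} = -10 - 4 U$ ($y{\left(U \right)} = 5 \left(-2 - U\right) + U = \left(-10 - 5 U\right) + U = -10 - 4 U$)
$y{\left(\left(-1 + h{\left(-2 \right)}\right) 4 \right)} + 9 \left(-3\right) = \left(-10 - 4 \left(-1 + 8\right) 4\right) + 9 \left(-3\right) = \left(-10 - 4 \cdot 7 \cdot 4\right) - 27 = \left(-10 - 112\right) - 27 = -122 - 27 = -149$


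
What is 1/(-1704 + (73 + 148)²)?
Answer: 1/47137 ≈ 2.1215e-5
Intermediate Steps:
1/(-1704 + (73 + 148)²) = 1/(-1704 + 221²) = 1/(-1704 + 48841) = 1/47137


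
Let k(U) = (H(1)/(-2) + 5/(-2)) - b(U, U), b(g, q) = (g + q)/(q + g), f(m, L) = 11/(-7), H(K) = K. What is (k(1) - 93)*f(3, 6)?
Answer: 1067/7 ≈ 152.43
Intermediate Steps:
f(m, L) = -11/7 (f(m, L) = 11*(-⅐) = -11/7)
b(g, q) = 1 (b(g, q) = (g + q)/(g + q) = 1)
k(U) = -4 (k(U) = (1/(-2) + 5/(-2)) - 1*1 = (1*(-½) + 5*(-½)) - 1 = (-½ - 5/2) - 1 = -3 - 1 = -4)
(k(1) - 93)*f(3, 6) = (-4 - 93)*(-11/7) = -97*(-11/7) = 1067/7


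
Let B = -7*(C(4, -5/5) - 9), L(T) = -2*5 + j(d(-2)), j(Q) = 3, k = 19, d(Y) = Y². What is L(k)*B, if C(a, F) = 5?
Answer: -196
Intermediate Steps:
L(T) = -7 (L(T) = -2*5 + 3 = -10 + 3 = -7)
B = 28 (B = -7*(5 - 9) = -7*(-4) = 28)
L(k)*B = -7*28 = -196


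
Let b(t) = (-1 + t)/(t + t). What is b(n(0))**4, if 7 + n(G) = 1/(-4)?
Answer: 1185921/11316496 ≈ 0.10480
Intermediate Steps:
n(G) = -29/4 (n(G) = -7 + 1/(-4) = -7 - 1/4 = -29/4)
b(t) = (-1 + t)/(2*t) (b(t) = (-1 + t)/((2*t)) = (-1 + t)*(1/(2*t)) = (-1 + t)/(2*t))
b(n(0))**4 = ((-1 - 29/4)/(2*(-29/4)))**4 = ((1/2)*(-4/29)*(-33/4))**4 = (33/58)**4 = 1185921/11316496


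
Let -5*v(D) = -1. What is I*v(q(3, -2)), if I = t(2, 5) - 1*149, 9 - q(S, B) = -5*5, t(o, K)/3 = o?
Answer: -143/5 ≈ -28.600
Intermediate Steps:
t(o, K) = 3*o
q(S, B) = 34 (q(S, B) = 9 - (-5)*5 = 9 - 1*(-25) = 9 + 25 = 34)
I = -143 (I = 3*2 - 1*149 = 6 - 149 = -143)
v(D) = 1/5 (v(D) = -1/5*(-1) = 1/5)
I*v(q(3, -2)) = -143*1/5 = -143/5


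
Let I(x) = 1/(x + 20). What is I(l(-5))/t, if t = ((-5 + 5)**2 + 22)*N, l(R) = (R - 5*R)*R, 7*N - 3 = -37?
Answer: 7/59840 ≈ 0.00011698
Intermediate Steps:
N = -34/7 (N = 3/7 + (1/7)*(-37) = 3/7 - 37/7 = -34/7 ≈ -4.8571)
l(R) = -4*R**2 (l(R) = (-4*R)*R = -4*R**2)
I(x) = 1/(20 + x)
t = -748/7 (t = ((-5 + 5)**2 + 22)*(-34/7) = (0**2 + 22)*(-34/7) = (0 + 22)*(-34/7) = 22*(-34/7) = -748/7 ≈ -106.86)
I(l(-5))/t = 1/((20 - 4*(-5)**2)*(-748/7)) = -7/748/(20 - 4*25) = -7/748/(20 - 100) = -7/748/(-80) = -1/80*(-7/748) = 7/59840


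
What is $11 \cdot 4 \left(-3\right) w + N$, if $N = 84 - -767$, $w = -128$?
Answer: $17747$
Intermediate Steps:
$N = 851$ ($N = 84 + 767 = 851$)
$11 \cdot 4 \left(-3\right) w + N = 11 \cdot 4 \left(-3\right) \left(-128\right) + 851 = 44 \left(-3\right) \left(-128\right) + 851 = \left(-132\right) \left(-128\right) + 851 = 16896 + 851 = 17747$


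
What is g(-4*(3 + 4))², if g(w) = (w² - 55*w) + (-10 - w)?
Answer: 5484964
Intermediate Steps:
g(w) = -10 + w² - 56*w
g(-4*(3 + 4))² = (-10 + (-4*(3 + 4))² - (-224)*(3 + 4))² = (-10 + (-4*7)² - (-224)*7)² = (-10 + (-28)² - 56*(-28))² = (-10 + 784 + 1568)² = 2342² = 5484964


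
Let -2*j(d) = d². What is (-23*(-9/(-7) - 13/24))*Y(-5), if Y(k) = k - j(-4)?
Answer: -2875/56 ≈ -51.339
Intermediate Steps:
j(d) = -d²/2
Y(k) = 8 + k (Y(k) = k - (-1)*(-4)²/2 = k - (-1)*16/2 = k - 1*(-8) = k + 8 = 8 + k)
(-23*(-9/(-7) - 13/24))*Y(-5) = (-23*(-9/(-7) - 13/24))*(8 - 5) = -23*(-9*(-⅐) - 13*1/24)*3 = -23*(9/7 - 13/24)*3 = -23*125/168*3 = -2875/168*3 = -2875/56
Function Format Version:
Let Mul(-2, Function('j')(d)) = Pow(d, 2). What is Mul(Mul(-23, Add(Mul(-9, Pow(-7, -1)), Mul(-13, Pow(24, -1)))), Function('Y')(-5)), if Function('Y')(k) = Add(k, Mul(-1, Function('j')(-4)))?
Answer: Rational(-2875, 56) ≈ -51.339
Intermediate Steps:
Function('j')(d) = Mul(Rational(-1, 2), Pow(d, 2))
Function('Y')(k) = Add(8, k) (Function('Y')(k) = Add(k, Mul(-1, Mul(Rational(-1, 2), Pow(-4, 2)))) = Add(k, Mul(-1, Mul(Rational(-1, 2), 16))) = Add(k, Mul(-1, -8)) = Add(k, 8) = Add(8, k))
Mul(Mul(-23, Add(Mul(-9, Pow(-7, -1)), Mul(-13, Pow(24, -1)))), Function('Y')(-5)) = Mul(Mul(-23, Add(Mul(-9, Pow(-7, -1)), Mul(-13, Pow(24, -1)))), Add(8, -5)) = Mul(Mul(-23, Add(Mul(-9, Rational(-1, 7)), Mul(-13, Rational(1, 24)))), 3) = Mul(Mul(-23, Add(Rational(9, 7), Rational(-13, 24))), 3) = Mul(Mul(-23, Rational(125, 168)), 3) = Mul(Rational(-2875, 168), 3) = Rational(-2875, 56)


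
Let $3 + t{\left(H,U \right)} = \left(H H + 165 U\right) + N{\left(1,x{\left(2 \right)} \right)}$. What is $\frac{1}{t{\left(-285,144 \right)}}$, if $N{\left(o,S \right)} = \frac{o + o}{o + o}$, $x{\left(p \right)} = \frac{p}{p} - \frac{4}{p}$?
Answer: $\frac{1}{104983} \approx 9.5253 \cdot 10^{-6}$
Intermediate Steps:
$x{\left(p \right)} = 1 - \frac{4}{p}$
$N{\left(o,S \right)} = 1$ ($N{\left(o,S \right)} = \frac{2 o}{2 o} = 2 o \frac{1}{2 o} = 1$)
$t{\left(H,U \right)} = -2 + H^{2} + 165 U$ ($t{\left(H,U \right)} = -3 + \left(\left(H H + 165 U\right) + 1\right) = -3 + \left(\left(H^{2} + 165 U\right) + 1\right) = -3 + \left(1 + H^{2} + 165 U\right) = -2 + H^{2} + 165 U$)
$\frac{1}{t{\left(-285,144 \right)}} = \frac{1}{-2 + \left(-285\right)^{2} + 165 \cdot 144} = \frac{1}{-2 + 81225 + 23760} = \frac{1}{104983}$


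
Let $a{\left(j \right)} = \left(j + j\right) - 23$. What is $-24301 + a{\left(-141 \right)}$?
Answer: $-24606$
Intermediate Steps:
$a{\left(j \right)} = -23 + 2 j$ ($a{\left(j \right)} = 2 j - 23 = -23 + 2 j$)
$-24301 + a{\left(-141 \right)} = -24301 + \left(-23 + 2 \left(-141\right)\right) = -24301 - 305 = -24606$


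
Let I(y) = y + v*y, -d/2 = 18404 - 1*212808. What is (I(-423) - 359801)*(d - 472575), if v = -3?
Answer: 30068583485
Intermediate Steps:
d = 388808 (d = -2*(18404 - 1*212808) = -2*(18404 - 212808) = -2*(-194404) = 388808)
I(y) = -2*y (I(y) = y - 3*y = -2*y)
(I(-423) - 359801)*(d - 472575) = (-2*(-423) - 359801)*(388808 - 472575) = (846 - 359801)*(-83767) = -358955*(-83767) = 30068583485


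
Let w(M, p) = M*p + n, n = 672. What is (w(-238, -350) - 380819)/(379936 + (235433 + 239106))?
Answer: -98949/284825 ≈ -0.34740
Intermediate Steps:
w(M, p) = 672 + M*p (w(M, p) = M*p + 672 = 672 + M*p)
(w(-238, -350) - 380819)/(379936 + (235433 + 239106)) = ((672 - 238*(-350)) - 380819)/(379936 + (235433 + 239106)) = ((672 + 83300) - 380819)/(379936 + 474539) = (83972 - 380819)/854475 = -296847*1/854475 = -98949/284825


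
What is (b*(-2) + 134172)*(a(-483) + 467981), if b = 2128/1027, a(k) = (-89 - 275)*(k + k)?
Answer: 112933690956740/1027 ≈ 1.0996e+11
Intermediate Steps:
a(k) = -728*k
b = 2128/1027 (b = 2128*(1/1027) = 2128/1027 ≈ 2.0721)
(b*(-2) + 134172)*(a(-483) + 467981) = ((2128/1027)*(-2) + 134172)*(-728*(-483) + 467981) = (-4256/1027 + 134172)*(351624 + 467981) = (137790388/1027)*819605 = 112933690956740/1027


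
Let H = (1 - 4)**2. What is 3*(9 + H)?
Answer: 54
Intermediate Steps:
H = 9 (H = (-3)**2 = 9)
3*(9 + H) = 3*(9 + 9) = 3*18 = 54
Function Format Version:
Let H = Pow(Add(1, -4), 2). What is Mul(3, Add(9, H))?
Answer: 54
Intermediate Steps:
H = 9 (H = Pow(-3, 2) = 9)
Mul(3, Add(9, H)) = Mul(3, Add(9, 9)) = Mul(3, 18) = 54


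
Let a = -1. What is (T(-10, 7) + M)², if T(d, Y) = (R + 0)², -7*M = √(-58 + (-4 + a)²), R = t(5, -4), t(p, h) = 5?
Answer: (175 - I*√33)²/49 ≈ 624.33 - 41.033*I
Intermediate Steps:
R = 5
M = -I*√33/7 (M = -√(-58 + (-4 - 1)²)/7 = -√(-58 + (-5)²)/7 = -√(-58 + 25)/7 = -I*√33/7 ≈ -0.82065*I)
T(d, Y) = 25 (T(d, Y) = (5 + 0)² = 5² = 25)
(T(-10, 7) + M)² = (25 - I*√33/7)²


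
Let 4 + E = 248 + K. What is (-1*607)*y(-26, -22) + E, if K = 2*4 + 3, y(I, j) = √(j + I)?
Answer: 255 - 2428*I*√3 ≈ 255.0 - 4205.4*I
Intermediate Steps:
y(I, j) = √(I + j)
K = 11 (K = 8 + 3 = 11)
E = 255 (E = -4 + (248 + 11) = -4 + 259 = 255)
(-1*607)*y(-26, -22) + E = (-1*607)*√(-26 - 22) + 255 = -2428*I*√3 + 255 = 255 - 2428*I*√3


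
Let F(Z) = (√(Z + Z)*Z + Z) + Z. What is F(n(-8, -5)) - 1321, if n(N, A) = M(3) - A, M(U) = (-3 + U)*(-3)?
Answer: -1311 + 5*√10 ≈ -1295.2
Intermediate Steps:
M(U) = 9 - 3*U
n(N, A) = -A (n(N, A) = (9 - 3*3) - A = (9 - 9) - A = 0 - A = -A)
F(Z) = 2*Z + √2*Z^(3/2) (F(Z) = (√(2*Z)*Z + Z) + Z = ((√2*√Z)*Z + Z) + Z = (√2*Z^(3/2) + Z) + Z = (Z + √2*Z^(3/2)) + Z = 2*Z + √2*Z^(3/2))
F(n(-8, -5)) - 1321 = (2*(-1*(-5)) + √2*(-1*(-5))^(3/2)) - 1321 = (2*5 + √2*5^(3/2)) - 1321 = (10 + √2*(5*√5)) - 1321 = (10 + 5*√10) - 1321 = -1311 + 5*√10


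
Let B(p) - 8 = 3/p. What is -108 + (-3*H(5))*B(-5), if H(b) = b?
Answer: -219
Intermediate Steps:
B(p) = 8 + 3/p
-108 + (-3*H(5))*B(-5) = -108 + (-3*5)*(8 + 3/(-5)) = -108 - 15*(8 + 3*(-⅕)) = -108 - 15*(8 - ⅗) = -108 - 15*37/5 = -108 - 111 = -219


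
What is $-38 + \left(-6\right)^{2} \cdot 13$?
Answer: $430$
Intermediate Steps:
$-38 + \left(-6\right)^{2} \cdot 13 = -38 + 36 \cdot 13 = -38 + 468 = 430$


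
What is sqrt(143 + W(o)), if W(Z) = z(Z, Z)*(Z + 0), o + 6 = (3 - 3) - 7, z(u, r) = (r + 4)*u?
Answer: I*sqrt(1378) ≈ 37.121*I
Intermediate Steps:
z(u, r) = u*(4 + r) (z(u, r) = (4 + r)*u = u*(4 + r))
o = -13 (o = -6 + ((3 - 3) - 7) = -6 + (0 - 7) = -6 - 7 = -13)
W(Z) = Z**2*(4 + Z) (W(Z) = (Z*(4 + Z))*(Z + 0) = (Z*(4 + Z))*Z = Z**2*(4 + Z))
sqrt(143 + W(o)) = sqrt(143 + (-13)**2*(4 - 13)) = sqrt(143 + 169*(-9)) = sqrt(143 - 1521) = sqrt(-1378) = I*sqrt(1378)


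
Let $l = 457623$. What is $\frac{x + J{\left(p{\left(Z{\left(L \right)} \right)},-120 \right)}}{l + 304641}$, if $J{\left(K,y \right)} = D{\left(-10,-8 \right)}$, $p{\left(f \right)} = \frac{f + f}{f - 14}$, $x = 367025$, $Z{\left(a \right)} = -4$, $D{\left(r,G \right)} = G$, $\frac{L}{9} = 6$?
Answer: $\frac{122339}{254088} \approx 0.48148$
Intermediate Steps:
$L = 54$ ($L = 9 \cdot 6 = 54$)
$p{\left(f \right)} = \frac{2 f}{-14 + f}$
$J{\left(K,y \right)} = -8$
$\frac{x + J{\left(p{\left(Z{\left(L \right)} \right)},-120 \right)}}{l + 304641} = \frac{367025 - 8}{457623 + 304641} = \frac{367017}{762264} = 367017 \cdot \frac{1}{762264} = \frac{122339}{254088}$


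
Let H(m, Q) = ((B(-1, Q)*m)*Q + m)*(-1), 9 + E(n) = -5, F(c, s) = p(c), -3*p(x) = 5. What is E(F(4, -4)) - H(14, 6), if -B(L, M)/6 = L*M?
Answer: 3024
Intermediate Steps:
p(x) = -5/3 (p(x) = -1/3*5 = -5/3)
F(c, s) = -5/3
B(L, M) = -6*L*M
E(n) = -14 (E(n) = -9 - 5 = -14)
H(m, Q) = -m - 6*m*Q**2 (H(m, Q) = (((-6*(-1)*Q)*m)*Q + m)*(-1) = (((6*Q)*m)*Q + m)*(-1) = ((6*Q*m)*Q + m)*(-1) = (6*m*Q**2 + m)*(-1) = (m + 6*m*Q**2)*(-1) = -m - 6*m*Q**2)
E(F(4, -4)) - H(14, 6) = -14 - (-1)*14*(1 + 6*6**2) = -14 - (-1)*14*(1 + 6*36) = -14 - (-1)*14*(1 + 216) = -14 - (-1)*14*217 = -14 - 1*(-3038) = -14 + 3038 = 3024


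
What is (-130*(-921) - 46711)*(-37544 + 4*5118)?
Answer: -1246580368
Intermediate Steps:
(-130*(-921) - 46711)*(-37544 + 4*5118) = (119730 - 46711)*(-37544 + 20472) = 73019*(-17072) = -1246580368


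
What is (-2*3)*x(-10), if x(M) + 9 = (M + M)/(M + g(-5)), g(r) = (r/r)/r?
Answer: 718/17 ≈ 42.235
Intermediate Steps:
g(r) = 1/r
x(M) = -9 + 2*M/(-1/5 + M) (x(M) = -9 + (M + M)/(M + 1/(-5)) = -9 + (2*M)/(M - 1/5) = -9 + (2*M)/(-1/5 + M) = -9 + 2*M/(-1/5 + M))
(-2*3)*x(-10) = (-2*3)*((9 - 35*(-10))/(-1 + 5*(-10))) = -6*(9 + 350)/(-1 - 50) = -6*359/(-51) = -(-2)*359/17 = -6*(-359/51) = 718/17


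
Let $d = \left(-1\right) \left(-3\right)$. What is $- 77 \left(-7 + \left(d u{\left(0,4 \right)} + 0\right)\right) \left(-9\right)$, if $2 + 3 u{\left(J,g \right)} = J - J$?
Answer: $-6237$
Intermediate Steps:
$u{\left(J,g \right)} = - \frac{2}{3}$ ($u{\left(J,g \right)} = - \frac{2}{3} + \frac{J - J}{3} = - \frac{2}{3} + \frac{1}{3} \cdot 0 = - \frac{2}{3} + 0 = - \frac{2}{3}$)
$d = 3$
$- 77 \left(-7 + \left(d u{\left(0,4 \right)} + 0\right)\right) \left(-9\right) = - 77 \left(-7 + \left(3 \left(- \frac{2}{3}\right) + 0\right)\right) \left(-9\right) = - 77 \left(-7 + \left(-2 + 0\right)\right) \left(-9\right) = - 77 \left(-7 - 2\right) \left(-9\right) = - 77 \left(\left(-9\right) \left(-9\right)\right) = \left(-77\right) 81 = -6237$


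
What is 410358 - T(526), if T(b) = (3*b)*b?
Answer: -419670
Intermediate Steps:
T(b) = 3*b**2
410358 - T(526) = 410358 - 3*526**2 = 410358 - 3*276676 = 410358 - 1*830028 = 410358 - 830028 = -419670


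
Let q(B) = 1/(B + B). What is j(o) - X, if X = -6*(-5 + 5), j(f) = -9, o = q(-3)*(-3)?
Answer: -9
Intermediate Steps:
q(B) = 1/(2*B)
o = ½ (o = ((½)/(-3))*(-3) = ((½)*(-⅓))*(-3) = -⅙*(-3) = ½ ≈ 0.50000)
X = 0 (X = -6*0 = 0)
j(o) - X = -9 - 1*0 = -9 + 0 = -9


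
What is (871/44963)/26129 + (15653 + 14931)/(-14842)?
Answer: -17965619703593/8718474482567 ≈ -2.0606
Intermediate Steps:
(871/44963)/26129 + (15653 + 14931)/(-14842) = (871*(1/44963))*(1/26129) + 30584*(-1/14842) = (871/44963)*(1/26129) - 15292/7421 = 871/1174838227 - 15292/7421 = -17965619703593/8718474482567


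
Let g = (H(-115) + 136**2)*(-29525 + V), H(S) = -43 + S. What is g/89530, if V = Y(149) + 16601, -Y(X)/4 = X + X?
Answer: -129429604/44765 ≈ -2891.3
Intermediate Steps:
Y(X) = -8*X (Y(X) = -4*(X + X) = -8*X)
V = 15409 (V = -8*149 + 16601 = -1192 + 16601 = 15409)
g = -258859208 (g = ((-43 - 115) + 136**2)*(-29525 + 15409) = (-158 + 18496)*(-14116) = 18338*(-14116) = -258859208)
g/89530 = -258859208/89530 = -258859208*1/89530 = -129429604/44765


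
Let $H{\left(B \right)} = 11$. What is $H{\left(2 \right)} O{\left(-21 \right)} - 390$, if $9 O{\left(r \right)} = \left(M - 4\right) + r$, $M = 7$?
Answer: $-412$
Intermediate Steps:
$O{\left(r \right)} = \frac{1}{3} + \frac{r}{9}$ ($O{\left(r \right)} = \frac{\left(7 - 4\right) + r}{9} = \frac{3 + r}{9} = \frac{1}{3} + \frac{r}{9}$)
$H{\left(2 \right)} O{\left(-21 \right)} - 390 = 11 \left(\frac{1}{3} + \frac{1}{9} \left(-21\right)\right) - 390 = 11 \left(\frac{1}{3} - \frac{7}{3}\right) - 390 = 11 \left(-2\right) - 390 = -22 - 390 = -412$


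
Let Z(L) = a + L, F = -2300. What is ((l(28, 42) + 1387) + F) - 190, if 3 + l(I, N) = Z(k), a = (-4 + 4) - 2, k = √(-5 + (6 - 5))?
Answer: -1108 + 2*I ≈ -1108.0 + 2.0*I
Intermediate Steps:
k = 2*I (k = √(-5 + 1) = √(-4) = 2*I ≈ 2.0*I)
a = -2 (a = 0 - 2 = -2)
Z(L) = -2 + L
l(I, N) = -5 + 2*I (l(I, N) = -3 + (-2 + 2*I) = -5 + 2*I)
((l(28, 42) + 1387) + F) - 190 = (((-5 + 2*I) + 1387) - 2300) - 190 = ((1382 + 2*I) - 2300) - 190 = (-918 + 2*I) - 190 = -1108 + 2*I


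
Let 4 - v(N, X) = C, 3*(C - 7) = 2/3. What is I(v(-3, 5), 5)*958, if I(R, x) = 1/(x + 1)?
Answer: 479/3 ≈ 159.67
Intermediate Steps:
C = 65/9 (C = 7 + (2/3)/3 = 7 + (2*(⅓))/3 = 7 + (⅓)*(⅔) = 7 + 2/9 = 65/9 ≈ 7.2222)
v(N, X) = -29/9 (v(N, X) = 4 - 1*65/9 = 4 - 65/9 = -29/9)
I(R, x) = 1/(1 + x)
I(v(-3, 5), 5)*958 = 958/(1 + 5) = 958/6 = (⅙)*958 = 479/3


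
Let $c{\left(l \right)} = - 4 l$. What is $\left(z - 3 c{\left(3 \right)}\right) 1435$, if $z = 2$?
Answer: $54530$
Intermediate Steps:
$\left(z - 3 c{\left(3 \right)}\right) 1435 = \left(2 - 3 \left(\left(-4\right) 3\right)\right) 1435 = \left(2 - -36\right) 1435 = \left(2 + 36\right) 1435 = 38 \cdot 1435 = 54530$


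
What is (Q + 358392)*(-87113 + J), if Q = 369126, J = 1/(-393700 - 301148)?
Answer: -667225428832975/10528 ≈ -6.3376e+10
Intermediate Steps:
J = -1/694848 (J = 1/(-694848) = -1/694848 ≈ -1.4392e-6)
(Q + 358392)*(-87113 + J) = (369126 + 358392)*(-87113 - 1/694848) = 727518*(-60530293825/694848) = -667225428832975/10528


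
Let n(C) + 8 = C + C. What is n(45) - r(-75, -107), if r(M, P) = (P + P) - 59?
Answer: 355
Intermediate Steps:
n(C) = -8 + 2*C (n(C) = -8 + (C + C) = -8 + 2*C)
r(M, P) = -59 + 2*P (r(M, P) = 2*P - 59 = -59 + 2*P)
n(45) - r(-75, -107) = (-8 + 2*45) - (-59 + 2*(-107)) = (-8 + 90) - (-59 - 214) = 82 - 1*(-273) = 82 + 273 = 355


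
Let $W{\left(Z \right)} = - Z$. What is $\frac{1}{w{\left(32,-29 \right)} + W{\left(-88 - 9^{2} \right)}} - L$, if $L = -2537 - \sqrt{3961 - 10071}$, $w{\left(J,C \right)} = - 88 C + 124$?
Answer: $\frac{7217766}{2845} + i \sqrt{6110} \approx 2537.0 + 78.167 i$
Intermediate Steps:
$w{\left(J,C \right)} = 124 - 88 C$
$L = -2537 - i \sqrt{6110}$ ($L = -2537 - \sqrt{-6110} = -2537 - i \sqrt{6110} \approx -2537.0 - 78.167 i$)
$\frac{1}{w{\left(32,-29 \right)} + W{\left(-88 - 9^{2} \right)}} - L = \frac{1}{\left(124 - -2552\right) - \left(-88 - 9^{2}\right)} - \left(-2537 - i \sqrt{6110}\right) = \frac{1}{\left(124 + 2552\right) - \left(-88 - 81\right)} + \left(2537 + i \sqrt{6110}\right) = \frac{1}{2676 - \left(-88 - 81\right)} + \left(2537 + i \sqrt{6110}\right) = \frac{1}{2676 - -169} + \left(2537 + i \sqrt{6110}\right) = \frac{1}{2676 + 169} + \left(2537 + i \sqrt{6110}\right) = \frac{1}{2845} + \left(2537 + i \sqrt{6110}\right) = \frac{7217766}{2845} + i \sqrt{6110}$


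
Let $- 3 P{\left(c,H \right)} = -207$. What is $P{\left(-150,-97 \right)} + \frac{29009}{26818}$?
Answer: $\frac{1879451}{26818} \approx 70.082$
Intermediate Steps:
$P{\left(c,H \right)} = 69$ ($P{\left(c,H \right)} = \left(- \frac{1}{3}\right) \left(-207\right) = 69$)
$P{\left(-150,-97 \right)} + \frac{29009}{26818} = 69 + \frac{29009}{26818} = \frac{1879451}{26818}$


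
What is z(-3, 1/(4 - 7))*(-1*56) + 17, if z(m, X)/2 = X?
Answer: 163/3 ≈ 54.333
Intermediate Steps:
z(m, X) = 2*X
z(-3, 1/(4 - 7))*(-1*56) + 17 = (2/(4 - 7))*(-1*56) + 17 = (2/(-3))*(-56) + 17 = (2*(-⅓))*(-56) + 17 = -⅔*(-56) + 17 = 112/3 + 17 = 163/3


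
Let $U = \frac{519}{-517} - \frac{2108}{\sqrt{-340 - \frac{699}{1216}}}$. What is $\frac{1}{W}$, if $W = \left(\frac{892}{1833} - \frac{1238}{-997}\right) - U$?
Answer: $\frac{41569129811002701765}{198623727326231933907689} + \frac{619538821417305504 i \sqrt{7868641}}{198623727326231933907689} \approx 0.00020929 + 0.0087496 i$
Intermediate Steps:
$U = - \frac{519}{517} + \frac{16864 i \sqrt{7868641}}{414139}$ ($U = 519 \left(- \frac{1}{517}\right) - \frac{2108}{\sqrt{-340 - \frac{699}{1216}}} = - \frac{519}{517} - \frac{2108}{\sqrt{-340 - \frac{699}{1216}}} = - \frac{519}{517} - \frac{2108}{\sqrt{- \frac{414139}{1216}}} = - \frac{519}{517} - \frac{2108}{\frac{1}{152} i \sqrt{7868641}} = - \frac{519}{517} - 2108 \left(- \frac{8 i \sqrt{7868641}}{414139}\right) = - \frac{519}{517} + \frac{16864 i \sqrt{7868641}}{414139} \approx -1.0039 + 114.23 i$)
$W = \frac{54924635}{20102511} - \frac{16864 i \sqrt{7868641}}{414139}$ ($W = \left(\frac{892}{1833} - \frac{1238}{-997}\right) - \left(- \frac{519}{517} + \frac{16864 i \sqrt{7868641}}{414139}\right) = \left(892 \cdot \frac{1}{1833} - - \frac{1238}{997}\right) + \left(\frac{519}{517} - \frac{16864 i \sqrt{7868641}}{414139}\right) = \left(\frac{892}{1833} + \frac{1238}{997}\right) + \left(\frac{519}{517} - \frac{16864 i \sqrt{7868641}}{414139}\right) = \frac{3158578}{1827501} + \left(\frac{519}{517} - \frac{16864 i \sqrt{7868641}}{414139}\right) = \frac{54924635}{20102511} - \frac{16864 i \sqrt{7868641}}{414139} \approx 2.7322 - 114.23 i$)
$\frac{1}{W} = \frac{1}{\frac{54924635}{20102511} - \frac{16864 i \sqrt{7868641}}{414139}}$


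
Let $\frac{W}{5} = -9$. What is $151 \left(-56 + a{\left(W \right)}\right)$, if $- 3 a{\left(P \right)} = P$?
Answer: $-6191$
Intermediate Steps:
$W = -45$ ($W = 5 \left(-9\right) = -45$)
$a{\left(P \right)} = - \frac{P}{3}$
$151 \left(-56 + a{\left(W \right)}\right) = 151 \left(-56 - -15\right) = 151 \left(-56 + 15\right) = 151 \left(-41\right) = -6191$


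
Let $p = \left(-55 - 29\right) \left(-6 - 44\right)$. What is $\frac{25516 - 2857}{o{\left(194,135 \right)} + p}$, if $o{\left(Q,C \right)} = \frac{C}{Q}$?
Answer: $\frac{1465282}{271645} \approx 5.3941$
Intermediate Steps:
$p = 4200$ ($p = \left(-84\right) \left(-50\right) = 4200$)
$\frac{25516 - 2857}{o{\left(194,135 \right)} + p} = \frac{25516 - 2857}{\frac{135}{194} + 4200} = \frac{22659}{135 \cdot \frac{1}{194} + 4200} = \frac{22659}{\frac{135}{194} + 4200} = \frac{22659}{\frac{814935}{194}} = 22659 \cdot \frac{194}{814935} = \frac{1465282}{271645}$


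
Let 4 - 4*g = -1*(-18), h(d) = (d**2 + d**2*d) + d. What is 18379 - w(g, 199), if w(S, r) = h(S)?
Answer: 147305/8 ≈ 18413.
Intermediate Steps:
h(d) = d + d**2 + d**3 (h(d) = (d**2 + d**3) + d = d + d**2 + d**3)
g = -7/2 (g = 1 - (-1)*(-18)/4 = 1 - 1/4*18 = 1 - 9/2 = -7/2 ≈ -3.5000)
w(S, r) = S*(1 + S + S**2)
18379 - w(g, 199) = 18379 - (-7)*(1 - 7/2 + (-7/2)**2)/2 = 18379 - (-7)*(1 - 7/2 + 49/4)/2 = 18379 - (-7)*39/(2*4) = 18379 - 1*(-273/8) = 18379 + 273/8 = 147305/8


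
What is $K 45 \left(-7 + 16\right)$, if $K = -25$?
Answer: $-10125$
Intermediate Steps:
$K 45 \left(-7 + 16\right) = \left(-25\right) 45 \left(-7 + 16\right) = \left(-1125\right) 9 = -10125$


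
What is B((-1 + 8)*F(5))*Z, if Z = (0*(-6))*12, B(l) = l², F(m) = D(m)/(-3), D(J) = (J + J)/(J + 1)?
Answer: 0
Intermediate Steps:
D(J) = 2*J/(1 + J) (D(J) = (2*J)/(1 + J) = 2*J/(1 + J))
F(m) = -2*m/(3*(1 + m)) (F(m) = (2*m/(1 + m))/(-3) = (2*m/(1 + m))*(-⅓) = -2*m/(3*(1 + m)))
Z = 0 (Z = 0*12 = 0)
B((-1 + 8)*F(5))*Z = ((-1 + 8)*(-2*5/(3 + 3*5)))²*0 = (7*(-2*5/(3 + 15)))²*0 = (7*(-2*5/18))²*0 = (7*(-2*5*1/18))²*0 = (7*(-5/9))²*0 = (-35/9)²*0 = (1225/81)*0 = 0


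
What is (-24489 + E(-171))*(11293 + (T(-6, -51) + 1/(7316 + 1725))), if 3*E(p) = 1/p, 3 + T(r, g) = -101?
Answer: -1270855574565500/4638033 ≈ -2.7401e+8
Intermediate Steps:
T(r, g) = -104 (T(r, g) = -3 - 101 = -104)
E(p) = 1/(3*p)
(-24489 + E(-171))*(11293 + (T(-6, -51) + 1/(7316 + 1725))) = (-24489 + (⅓)/(-171))*(11293 + (-104 + 1/(7316 + 1725))) = (-24489 + (⅓)*(-1/171))*(11293 + (-104 + 1/9041)) = (-24489 - 1/513)*(11293 + (-104 + 1/9041)) = -12562858*(11293 - 940263/9041)/513 = -12562858/513*101159750/9041 = -1270855574565500/4638033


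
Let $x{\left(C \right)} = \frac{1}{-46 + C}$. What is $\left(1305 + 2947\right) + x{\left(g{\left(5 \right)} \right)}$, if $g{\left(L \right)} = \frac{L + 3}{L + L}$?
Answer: $\frac{960947}{226} \approx 4252.0$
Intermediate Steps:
$g{\left(L \right)} = \frac{3 + L}{2 L}$
$\left(1305 + 2947\right) + x{\left(g{\left(5 \right)} \right)} = \left(1305 + 2947\right) + \frac{1}{-46 + \frac{3 + 5}{2 \cdot 5}} = 4252 + \frac{1}{-46 + \frac{1}{2} \cdot \frac{1}{5} \cdot 8} = 4252 + \frac{1}{-46 + \frac{4}{5}} = 4252 + \frac{1}{- \frac{226}{5}} = 4252 - \frac{5}{226} = \frac{960947}{226}$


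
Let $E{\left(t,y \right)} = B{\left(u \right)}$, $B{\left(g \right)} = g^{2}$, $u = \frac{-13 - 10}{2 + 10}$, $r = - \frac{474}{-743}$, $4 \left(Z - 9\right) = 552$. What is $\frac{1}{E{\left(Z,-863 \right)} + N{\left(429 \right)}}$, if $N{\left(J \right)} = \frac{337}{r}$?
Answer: $\frac{11376}{6051175} \approx 0.00188$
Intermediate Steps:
$Z = 147$ ($Z = 9 + \frac{1}{4} \cdot 552 = 9 + 138 = 147$)
$r = \frac{474}{743}$ ($r = \left(-474\right) \left(- \frac{1}{743}\right) = \frac{474}{743} \approx 0.63795$)
$u = - \frac{23}{12} \approx -1.9167$
$E{\left(t,y \right)} = \frac{529}{144}$ ($E{\left(t,y \right)} = \left(- \frac{23}{12}\right)^{2} = \frac{529}{144}$)
$N{\left(J \right)} = \frac{250391}{474}$ ($N{\left(J \right)} = \frac{337}{\frac{474}{743}} = 337 \cdot \frac{743}{474} = \frac{250391}{474}$)
$\frac{1}{E{\left(Z,-863 \right)} + N{\left(429 \right)}} = \frac{1}{\frac{529}{144} + \frac{250391}{474}} = \frac{1}{\frac{6051175}{11376}} = \frac{11376}{6051175}$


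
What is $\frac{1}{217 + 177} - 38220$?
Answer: $- \frac{15058679}{394} \approx -38220.0$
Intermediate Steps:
$\frac{1}{217 + 177} - 38220 = \frac{1}{394} - 38220 = - \frac{15058679}{394}$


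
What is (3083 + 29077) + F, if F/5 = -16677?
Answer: -51225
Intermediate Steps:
F = -83385 (F = 5*(-16677) = -83385)
(3083 + 29077) + F = (3083 + 29077) - 83385 = 32160 - 83385 = -51225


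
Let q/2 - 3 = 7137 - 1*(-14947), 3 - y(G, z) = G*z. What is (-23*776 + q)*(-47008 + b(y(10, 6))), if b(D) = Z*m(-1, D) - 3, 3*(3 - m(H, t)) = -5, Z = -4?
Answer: -3714309014/3 ≈ -1.2381e+9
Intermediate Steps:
y(G, z) = 3 - G*z
q = 44174 (q = 6 + 2*(7137 - 1*(-14947)) = 6 + 2*(7137 + 14947) = 6 + 2*22084 = 6 + 44168 = 44174)
m(H, t) = 14/3 (m(H, t) = 3 - ⅓*(-5) = 3 + 5/3 = 14/3)
b(D) = -65/3 (b(D) = -4*14/3 - 3 = -56/3 - 3 = -65/3)
(-23*776 + q)*(-47008 + b(y(10, 6))) = (-23*776 + 44174)*(-47008 - 65/3) = (-17848 + 44174)*(-141089/3) = 26326*(-141089/3) = -3714309014/3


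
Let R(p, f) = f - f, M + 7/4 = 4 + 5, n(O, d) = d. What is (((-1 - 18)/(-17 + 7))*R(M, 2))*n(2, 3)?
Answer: 0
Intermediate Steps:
M = 29/4 (M = -7/4 + (4 + 5) = -7/4 + 9 = 29/4 ≈ 7.2500)
R(p, f) = 0
(((-1 - 18)/(-17 + 7))*R(M, 2))*n(2, 3) = (((-1 - 18)/(-17 + 7))*0)*3 = (-19/(-10)*0)*3 = (-19*(-⅒)*0)*3 = ((19/10)*0)*3 = 0*3 = 0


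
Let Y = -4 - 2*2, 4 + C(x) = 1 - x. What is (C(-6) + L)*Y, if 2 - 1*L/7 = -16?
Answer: -1032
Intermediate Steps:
C(x) = -3 - x (C(x) = -4 + (1 - x) = -3 - x)
Y = -8 (Y = -4 - 4 = -8)
L = 126 (L = 14 - 7*(-16) = 14 + 112 = 126)
(C(-6) + L)*Y = ((-3 - 1*(-6)) + 126)*(-8) = ((-3 + 6) + 126)*(-8) = (3 + 126)*(-8) = 129*(-8) = -1032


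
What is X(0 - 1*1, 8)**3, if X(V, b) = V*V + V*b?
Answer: -343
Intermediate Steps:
X(V, b) = V**2 + V*b
X(0 - 1*1, 8)**3 = ((0 - 1*1)*((0 - 1*1) + 8))**3 = ((0 - 1)*((0 - 1) + 8))**3 = (-(-1 + 8))**3 = (-1*7)**3 = (-7)**3 = -343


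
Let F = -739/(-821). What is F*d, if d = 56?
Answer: 41384/821 ≈ 50.407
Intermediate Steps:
F = 739/821 (F = -739*(-1/821) = 739/821 ≈ 0.90012)
F*d = (739/821)*56 = 41384/821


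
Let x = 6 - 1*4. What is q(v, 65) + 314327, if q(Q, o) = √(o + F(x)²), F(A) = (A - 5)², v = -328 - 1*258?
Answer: 314327 + √146 ≈ 3.1434e+5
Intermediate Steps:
x = 2 (x = 6 - 4 = 2)
v = -586 (v = -328 - 258 = -586)
F(A) = (-5 + A)²
q(Q, o) = √(81 + o) (q(Q, o) = √(o + ((-5 + 2)²)²) = √(o + ((-3)²)²) = √(o + 9²) = √(o + 81) = √(81 + o))
q(v, 65) + 314327 = √(81 + 65) + 314327 = √146 + 314327 = 314327 + √146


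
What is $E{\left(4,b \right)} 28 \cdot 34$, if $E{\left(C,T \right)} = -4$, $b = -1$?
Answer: $-3808$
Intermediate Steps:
$E{\left(4,b \right)} 28 \cdot 34 = \left(-4\right) 28 \cdot 34 = \left(-112\right) 34 = -3808$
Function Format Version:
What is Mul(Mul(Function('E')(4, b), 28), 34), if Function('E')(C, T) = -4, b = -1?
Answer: -3808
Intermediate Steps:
Mul(Mul(Function('E')(4, b), 28), 34) = Mul(Mul(-4, 28), 34) = Mul(-112, 34) = -3808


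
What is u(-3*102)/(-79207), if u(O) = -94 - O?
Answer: -212/79207 ≈ -0.0026765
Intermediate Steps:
u(-3*102)/(-79207) = (-94 - (-3)*102)/(-79207) = (-94 - 1*(-306))*(-1/79207) = (-94 + 306)*(-1/79207) = 212*(-1/79207) = -212/79207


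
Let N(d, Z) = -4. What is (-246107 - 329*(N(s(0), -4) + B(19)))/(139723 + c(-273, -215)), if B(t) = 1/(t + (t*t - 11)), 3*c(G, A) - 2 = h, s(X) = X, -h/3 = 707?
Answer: -45164104/25648575 ≈ -1.7609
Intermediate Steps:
h = -2121 (h = -3*707 = -2121)
c(G, A) = -2119/3 (c(G, A) = 2/3 + (1/3)*(-2121) = 2/3 - 707 = -2119/3)
B(t) = 1/(-11 + t + t**2) (B(t) = 1/(t + (t**2 - 11)) = 1/(t + (-11 + t**2)) = 1/(-11 + t + t**2))
(-246107 - 329*(N(s(0), -4) + B(19)))/(139723 + c(-273, -215)) = (-246107 - 329*(-4 + 1/(-11 + 19 + 19**2)))/(139723 - 2119/3) = (-246107 - 329*(-4 + 1/(-11 + 19 + 361)))/(417050/3) = (-246107 - 329*(-4 + 1/369))*(3/417050) = (-246107 - 329*(-1475/369))*(3/417050) = (-246107 + 485275/369)*(3/417050) = -90328208/369*3/417050 = -45164104/25648575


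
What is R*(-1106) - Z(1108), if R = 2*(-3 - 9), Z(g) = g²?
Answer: -1201120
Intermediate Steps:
R = -24 (R = 2*(-12) = -24)
R*(-1106) - Z(1108) = -24*(-1106) - 1*1108² = 26544 - 1*1227664 = 26544 - 1227664 = -1201120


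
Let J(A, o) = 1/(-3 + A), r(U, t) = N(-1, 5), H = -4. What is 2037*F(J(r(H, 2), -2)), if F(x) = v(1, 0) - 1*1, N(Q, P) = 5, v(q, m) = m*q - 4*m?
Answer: -2037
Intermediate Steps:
v(q, m) = -4*m + m*q
r(U, t) = 5
F(x) = -1 (F(x) = 0*(-4 + 1) - 1*1 = 0*(-3) - 1 = 0 - 1 = -1)
2037*F(J(r(H, 2), -2)) = 2037*(-1) = -2037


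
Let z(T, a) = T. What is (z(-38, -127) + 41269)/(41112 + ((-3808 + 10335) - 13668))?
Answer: 41231/33971 ≈ 1.2137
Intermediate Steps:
(z(-38, -127) + 41269)/(41112 + ((-3808 + 10335) - 13668)) = (-38 + 41269)/(41112 + ((-3808 + 10335) - 13668)) = 41231/(41112 + (6527 - 13668)) = 41231/(41112 - 7141) = 41231/33971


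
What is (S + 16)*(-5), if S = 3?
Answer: -95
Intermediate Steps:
(S + 16)*(-5) = (3 + 16)*(-5) = 19*(-5) = -95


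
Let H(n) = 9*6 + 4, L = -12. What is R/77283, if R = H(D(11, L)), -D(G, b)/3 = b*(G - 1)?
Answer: 58/77283 ≈ 0.00075049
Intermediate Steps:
D(G, b) = -3*b*(-1 + G) (D(G, b) = -3*b*(G - 1) = -3*b*(-1 + G))
H(n) = 58 (H(n) = 54 + 4 = 58)
R = 58
R/77283 = 58/77283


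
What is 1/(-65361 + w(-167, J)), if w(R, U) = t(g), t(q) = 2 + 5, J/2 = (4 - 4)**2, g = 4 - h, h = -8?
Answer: -1/65354 ≈ -1.5301e-5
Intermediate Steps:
g = 12 (g = 4 - 1*(-8) = 4 + 8 = 12)
J = 0 (J = 2*(4 - 4)**2 = 2*0**2 = 2*0 = 0)
t(q) = 7
w(R, U) = 7
1/(-65361 + w(-167, J)) = 1/(-65361 + 7) = 1/(-65354) = -1/65354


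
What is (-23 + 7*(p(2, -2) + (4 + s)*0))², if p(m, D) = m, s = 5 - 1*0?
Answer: 81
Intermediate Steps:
s = 5 (s = 5 + 0 = 5)
(-23 + 7*(p(2, -2) + (4 + s)*0))² = (-23 + 7*(2 + (4 + 5)*0))² = (-23 + 7*(2 + 9*0))² = (-23 + 7*(2 + 0))² = (-23 + 7*2)² = (-23 + 14)² = (-9)² = 81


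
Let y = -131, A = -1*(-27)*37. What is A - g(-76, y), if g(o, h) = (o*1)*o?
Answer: -4777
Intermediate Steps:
A = 999 (A = 27*37 = 999)
g(o, h) = o**2 (g(o, h) = o*o = o**2)
A - g(-76, y) = 999 - 1*(-76)**2 = 999 - 1*5776 = 999 - 5776 = -4777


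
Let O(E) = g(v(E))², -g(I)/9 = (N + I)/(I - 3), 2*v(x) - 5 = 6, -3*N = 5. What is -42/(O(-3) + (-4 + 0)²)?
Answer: -1050/5161 ≈ -0.20345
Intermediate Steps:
N = -5/3 (N = -⅓*5 = -5/3 ≈ -1.6667)
v(x) = 11/2 (v(x) = 5/2 + (½)*6 = 5/2 + 3 = 11/2)
g(I) = -9*(-5/3 + I)/(-3 + I) (g(I) = -9*(-5/3 + I)/(I - 3) = -9*(-5/3 + I)/(-3 + I))
O(E) = 4761/25 (O(E) = (3*(5 - 3*11/2)/(-3 + 11/2))² = (3*(5 - 33/2)/(5/2))² = (3*(⅖)*(-23/2))² = (-69/5)² = 4761/25)
-42/(O(-3) + (-4 + 0)²) = -42/(4761/25 + (-4 + 0)²) = -42/(4761/25 + (-4)²) = -42/(4761/25 + 16) = -42/(5161/25) = (25/5161)*(-42) = -1050/5161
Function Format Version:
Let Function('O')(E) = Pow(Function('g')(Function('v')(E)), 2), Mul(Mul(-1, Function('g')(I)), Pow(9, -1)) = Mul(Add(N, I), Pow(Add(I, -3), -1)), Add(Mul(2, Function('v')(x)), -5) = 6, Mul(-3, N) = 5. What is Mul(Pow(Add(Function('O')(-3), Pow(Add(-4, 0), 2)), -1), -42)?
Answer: Rational(-1050, 5161) ≈ -0.20345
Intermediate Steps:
N = Rational(-5, 3) (N = Mul(Rational(-1, 3), 5) = Rational(-5, 3) ≈ -1.6667)
Function('v')(x) = Rational(11, 2) (Function('v')(x) = Add(Rational(5, 2), Mul(Rational(1, 2), 6)) = Add(Rational(5, 2), 3) = Rational(11, 2))
Function('g')(I) = Mul(-9, Pow(Add(-3, I), -1), Add(Rational(-5, 3), I)) (Function('g')(I) = Mul(-9, Mul(Add(Rational(-5, 3), I), Pow(Add(I, -3), -1))) = Mul(-9, Mul(Add(Rational(-5, 3), I), Pow(Add(-3, I), -1))) = Mul(-9, Mul(Pow(Add(-3, I), -1), Add(Rational(-5, 3), I))) = Mul(-9, Pow(Add(-3, I), -1), Add(Rational(-5, 3), I)))
Function('O')(E) = Rational(4761, 25) (Function('O')(E) = Pow(Mul(3, Pow(Add(-3, Rational(11, 2)), -1), Add(5, Mul(-3, Rational(11, 2)))), 2) = Pow(Mul(3, Pow(Rational(5, 2), -1), Add(5, Rational(-33, 2))), 2) = Pow(Mul(3, Rational(2, 5), Rational(-23, 2)), 2) = Pow(Rational(-69, 5), 2) = Rational(4761, 25))
Mul(Pow(Add(Function('O')(-3), Pow(Add(-4, 0), 2)), -1), -42) = Mul(Pow(Add(Rational(4761, 25), Pow(Add(-4, 0), 2)), -1), -42) = Mul(Pow(Add(Rational(4761, 25), Pow(-4, 2)), -1), -42) = Mul(Pow(Add(Rational(4761, 25), 16), -1), -42) = Mul(Pow(Rational(5161, 25), -1), -42) = Mul(Rational(25, 5161), -42) = Rational(-1050, 5161)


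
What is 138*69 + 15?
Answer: 9537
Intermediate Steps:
138*69 + 15 = 9522 + 15 = 9537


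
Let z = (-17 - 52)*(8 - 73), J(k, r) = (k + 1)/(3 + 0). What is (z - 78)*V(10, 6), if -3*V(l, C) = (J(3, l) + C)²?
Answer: -710996/9 ≈ -79000.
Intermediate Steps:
J(k, r) = ⅓ + k/3 (J(k, r) = (1 + k)/3 = (1 + k)*(⅓) = ⅓ + k/3)
V(l, C) = -(4/3 + C)²/3 (V(l, C) = -((⅓ + (⅓)*3) + C)²/3 = -((⅓ + 1) + C)²/3 = -(4/3 + C)²/3)
z = 4485 (z = -69*(-65) = 4485)
(z - 78)*V(10, 6) = (4485 - 78)*(-(4 + 3*6)²/27) = 4407*(-(4 + 18)²/27) = 4407*(-1/27*22²) = 4407*(-1/27*484) = 4407*(-484/27) = -710996/9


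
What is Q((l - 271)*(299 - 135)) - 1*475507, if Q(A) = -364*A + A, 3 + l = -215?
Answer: 28635641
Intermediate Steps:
l = -218 (l = -3 - 215 = -218)
Q(A) = -363*A
Q((l - 271)*(299 - 135)) - 1*475507 = -363*(-218 - 271)*(299 - 135) - 1*475507 = -(-177507)*164 - 475507 = -363*(-80196) - 475507 = 29111148 - 475507 = 28635641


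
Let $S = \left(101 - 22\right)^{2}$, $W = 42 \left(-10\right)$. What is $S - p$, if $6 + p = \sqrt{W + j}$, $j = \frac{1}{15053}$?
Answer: $6247 - \frac{i \sqrt{95168964727}}{15053} \approx 6247.0 - 20.494 i$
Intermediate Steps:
$j = \frac{1}{15053} \approx 6.6432 \cdot 10^{-5}$
$W = -420$
$S = 6241$ ($S = 79^{2} = 6241$)
$p = -6 + \frac{i \sqrt{95168964727}}{15053}$ ($p = -6 + \sqrt{-420 + \frac{1}{15053}} = -6 + \sqrt{- \frac{6322259}{15053}} = -6 + \frac{i \sqrt{95168964727}}{15053} \approx -6.0 + 20.494 i$)
$S - p = 6241 - \left(-6 + \frac{i \sqrt{95168964727}}{15053}\right) = 6241 + \left(6 - \frac{i \sqrt{95168964727}}{15053}\right) = 6247 - \frac{i \sqrt{95168964727}}{15053}$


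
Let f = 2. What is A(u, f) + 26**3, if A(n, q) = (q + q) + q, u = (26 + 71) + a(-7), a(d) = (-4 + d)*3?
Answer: 17582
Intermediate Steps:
a(d) = -12 + 3*d
u = 64 (u = (26 + 71) + (-12 + 3*(-7)) = 97 + (-12 - 21) = 97 - 33 = 64)
A(n, q) = 3*q (A(n, q) = 2*q + q = 3*q)
A(u, f) + 26**3 = 3*2 + 26**3 = 6 + 17576 = 17582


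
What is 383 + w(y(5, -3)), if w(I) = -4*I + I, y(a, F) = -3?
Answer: 392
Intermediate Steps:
w(I) = -3*I
383 + w(y(5, -3)) = 383 - 3*(-3) = 383 + 9 = 392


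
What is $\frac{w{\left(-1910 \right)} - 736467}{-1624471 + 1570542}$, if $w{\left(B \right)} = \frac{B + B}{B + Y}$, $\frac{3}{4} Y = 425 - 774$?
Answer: $\frac{2624026191}{192149027} \approx 13.656$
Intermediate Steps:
$Y = - \frac{1396}{3}$ ($Y = \frac{4 \left(425 - 774\right)}{3} = \frac{4}{3} \left(-349\right) = - \frac{1396}{3} \approx -465.33$)
$w{\left(B \right)} = \frac{2 B}{- \frac{1396}{3} + B}$ ($w{\left(B \right)} = \frac{B + B}{B - \frac{1396}{3}} = \frac{2 B}{- \frac{1396}{3} + B}$)
$\frac{w{\left(-1910 \right)} - 736467}{-1624471 + 1570542} = \frac{6 \left(-1910\right) \frac{1}{-1396 + 3 \left(-1910\right)} - 736467}{-1624471 + 1570542} = \frac{6 \left(-1910\right) \frac{1}{-1396 - 5730} - 736467}{-53929} = \left(6 \left(-1910\right) \frac{1}{-7126} - 736467\right) \left(- \frac{1}{53929}\right) = \left(6 \left(-1910\right) \left(- \frac{1}{7126}\right) - 736467\right) \left(- \frac{1}{53929}\right) = \left(\frac{5730}{3563} - 736467\right) \left(- \frac{1}{53929}\right) = \left(- \frac{2624026191}{3563}\right) \left(- \frac{1}{53929}\right) = \frac{2624026191}{192149027}$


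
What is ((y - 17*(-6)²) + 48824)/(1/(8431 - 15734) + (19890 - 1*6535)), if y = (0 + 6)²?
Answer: 88088786/24382891 ≈ 3.6127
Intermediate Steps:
y = 36 (y = 6² = 36)
((y - 17*(-6)²) + 48824)/(1/(8431 - 15734) + (19890 - 1*6535)) = ((36 - 17*(-6)²) + 48824)/(1/(8431 - 15734) + (19890 - 1*6535)) = ((36 - 17*36) + 48824)/(1/(-7303) + (19890 - 6535)) = ((36 - 612) + 48824)/(-1/7303 + 13355) = (-576 + 48824)/(97531564/7303) = 48248*(7303/97531564) = 88088786/24382891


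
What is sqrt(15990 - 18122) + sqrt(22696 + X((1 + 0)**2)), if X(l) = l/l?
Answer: sqrt(22697) + 2*I*sqrt(533) ≈ 150.66 + 46.174*I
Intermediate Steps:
X(l) = 1
sqrt(15990 - 18122) + sqrt(22696 + X((1 + 0)**2)) = sqrt(15990 - 18122) + sqrt(22696 + 1) = sqrt(-2132) + sqrt(22697) = 2*I*sqrt(533) + sqrt(22697) = sqrt(22697) + 2*I*sqrt(533)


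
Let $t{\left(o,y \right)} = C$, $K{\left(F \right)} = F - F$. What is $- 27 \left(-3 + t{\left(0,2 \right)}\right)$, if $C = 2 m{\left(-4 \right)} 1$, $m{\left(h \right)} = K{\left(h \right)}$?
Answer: $81$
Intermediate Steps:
$K{\left(F \right)} = 0$
$m{\left(h \right)} = 0$
$C = 0$ ($C = 2 \cdot 0 \cdot 1 = 0 \cdot 1 = 0$)
$t{\left(o,y \right)} = 0$
$- 27 \left(-3 + t{\left(0,2 \right)}\right) = - 27 \left(-3 + 0\right) = \left(-27\right) \left(-3\right) = 81$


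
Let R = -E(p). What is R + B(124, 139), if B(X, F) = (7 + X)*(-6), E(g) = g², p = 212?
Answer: -45730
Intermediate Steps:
B(X, F) = -42 - 6*X
R = -44944 (R = -1*212² = -1*44944 = -44944)
R + B(124, 139) = -44944 + (-42 - 6*124) = -44944 + (-42 - 744) = -44944 - 786 = -45730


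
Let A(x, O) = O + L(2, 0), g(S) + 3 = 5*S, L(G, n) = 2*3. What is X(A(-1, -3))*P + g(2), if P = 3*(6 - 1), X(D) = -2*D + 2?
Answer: -53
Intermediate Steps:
L(G, n) = 6
g(S) = -3 + 5*S
A(x, O) = 6 + O (A(x, O) = O + 6 = 6 + O)
X(D) = 2 - 2*D
P = 15 (P = 3*5 = 15)
X(A(-1, -3))*P + g(2) = (2 - 2*(6 - 3))*15 + (-3 + 5*2) = (2 - 2*3)*15 + (-3 + 10) = (2 - 6)*15 + 7 = -4*15 + 7 = -60 + 7 = -53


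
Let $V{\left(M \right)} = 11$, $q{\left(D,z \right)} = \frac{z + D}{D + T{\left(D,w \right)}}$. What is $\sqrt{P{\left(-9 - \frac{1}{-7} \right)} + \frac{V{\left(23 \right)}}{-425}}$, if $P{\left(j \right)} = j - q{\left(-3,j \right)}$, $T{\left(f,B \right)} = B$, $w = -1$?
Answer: $\frac{i \sqrt{16776977}}{1190} \approx 3.442 i$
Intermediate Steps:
$q{\left(D,z \right)} = \frac{D + z}{-1 + D}$ ($q{\left(D,z \right)} = \frac{z + D}{D - 1} = \frac{D + z}{-1 + D}$)
$P{\left(j \right)} = - \frac{3}{4} + \frac{5 j}{4}$ ($P{\left(j \right)} = j - \frac{-3 + j}{-1 - 3} = j - \frac{-3 + j}{-4} = j - - \frac{-3 + j}{4} = j - \left(\frac{3}{4} - \frac{j}{4}\right) = j + \left(- \frac{3}{4} + \frac{j}{4}\right) = - \frac{3}{4} + \frac{5 j}{4}$)
$\sqrt{P{\left(-9 - \frac{1}{-7} \right)} + \frac{V{\left(23 \right)}}{-425}} = \sqrt{\left(- \frac{3}{4} + \frac{5 \left(-9 - \frac{1}{-7}\right)}{4}\right) + \frac{11}{-425}} = \sqrt{\left(- \frac{3}{4} + \frac{5 \left(-9 - - \frac{1}{7}\right)}{4}\right) + 11 \left(- \frac{1}{425}\right)} = \sqrt{\left(- \frac{3}{4} + \frac{5 \left(-9 + \frac{1}{7}\right)}{4}\right) - \frac{11}{425}} = \sqrt{\left(- \frac{3}{4} + \frac{5}{4} \left(- \frac{62}{7}\right)\right) - \frac{11}{425}} = \sqrt{\left(- \frac{3}{4} - \frac{155}{14}\right) - \frac{11}{425}} = \sqrt{- \frac{331}{28} - \frac{11}{425}} = \sqrt{- \frac{140983}{11900}} = \frac{i \sqrt{16776977}}{1190}$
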